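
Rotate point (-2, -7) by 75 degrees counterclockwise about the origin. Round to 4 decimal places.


x' = -2*cos(75) - -7*sin(75) = 6.2438
y' = -2*sin(75) + -7*cos(75) = -3.7436

(6.2438, -3.7436)


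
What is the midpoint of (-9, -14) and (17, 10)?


Midpoint = ((-9+17)/2, (-14+10)/2) = (4, -2)

(4, -2)


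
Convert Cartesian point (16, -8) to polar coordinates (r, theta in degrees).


r = sqrt(16^2 + (-8)^2) = 17.8885
theta = atan2(-8, 16) = 333.4349 degrees

r = 17.8885, theta = 333.4349 degrees


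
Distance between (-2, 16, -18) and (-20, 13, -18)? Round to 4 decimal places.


d = sqrt((-20--2)^2 + (13-16)^2 + (-18--18)^2) = 18.2483

18.2483


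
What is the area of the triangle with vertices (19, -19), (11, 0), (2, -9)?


Area = |x1(y2-y3) + x2(y3-y1) + x3(y1-y2)| / 2
= |19*(0--9) + 11*(-9--19) + 2*(-19-0)| / 2
= 121.5

121.5


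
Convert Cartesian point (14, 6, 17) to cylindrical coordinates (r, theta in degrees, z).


r = sqrt(14^2 + 6^2) = 15.2315
theta = atan2(6, 14) = 23.1986 deg
z = 17

r = 15.2315, theta = 23.1986 deg, z = 17


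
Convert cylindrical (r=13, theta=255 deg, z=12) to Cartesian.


x = 13 * cos(255) = -3.3646
y = 13 * sin(255) = -12.557
z = 12

(-3.3646, -12.557, 12)


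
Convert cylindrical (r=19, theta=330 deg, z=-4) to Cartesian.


x = 19 * cos(330) = 16.4545
y = 19 * sin(330) = -9.5
z = -4

(16.4545, -9.5, -4)


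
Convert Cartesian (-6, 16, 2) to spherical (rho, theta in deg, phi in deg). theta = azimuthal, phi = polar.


rho = sqrt((-6)^2 + 16^2 + 2^2) = 17.2047
theta = atan2(16, -6) = 110.556 deg
phi = acos(2/17.2047) = 83.3244 deg

rho = 17.2047, theta = 110.556 deg, phi = 83.3244 deg


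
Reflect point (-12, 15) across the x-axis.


Reflection across x-axis: (x, y) -> (x, -y)
(-12, 15) -> (-12, -15)

(-12, -15)


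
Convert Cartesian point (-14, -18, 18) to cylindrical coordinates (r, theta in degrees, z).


r = sqrt((-14)^2 + (-18)^2) = 22.8035
theta = atan2(-18, -14) = 232.125 deg
z = 18

r = 22.8035, theta = 232.125 deg, z = 18


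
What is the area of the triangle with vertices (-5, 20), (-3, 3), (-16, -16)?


Area = |x1(y2-y3) + x2(y3-y1) + x3(y1-y2)| / 2
= |-5*(3--16) + -3*(-16-20) + -16*(20-3)| / 2
= 129.5

129.5


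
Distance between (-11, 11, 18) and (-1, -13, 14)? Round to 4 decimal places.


d = sqrt((-1--11)^2 + (-13-11)^2 + (14-18)^2) = 26.3059

26.3059


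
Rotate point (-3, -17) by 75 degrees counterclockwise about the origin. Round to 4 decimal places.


x' = -3*cos(75) - -17*sin(75) = 15.6443
y' = -3*sin(75) + -17*cos(75) = -7.2977

(15.6443, -7.2977)


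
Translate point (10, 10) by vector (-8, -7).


Translation: (x+dx, y+dy) = (10+-8, 10+-7) = (2, 3)

(2, 3)


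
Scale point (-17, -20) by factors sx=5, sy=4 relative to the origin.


Scaling: (x*sx, y*sy) = (-17*5, -20*4) = (-85, -80)

(-85, -80)


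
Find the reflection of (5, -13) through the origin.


Reflection through origin: (x, y) -> (-x, -y)
(5, -13) -> (-5, 13)

(-5, 13)


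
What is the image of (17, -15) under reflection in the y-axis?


Reflection across y-axis: (x, y) -> (-x, y)
(17, -15) -> (-17, -15)

(-17, -15)


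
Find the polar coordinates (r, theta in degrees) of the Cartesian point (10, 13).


r = sqrt(10^2 + 13^2) = 16.4012
theta = atan2(13, 10) = 52.4314 degrees

r = 16.4012, theta = 52.4314 degrees


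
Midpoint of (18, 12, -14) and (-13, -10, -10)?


Midpoint = ((18+-13)/2, (12+-10)/2, (-14+-10)/2) = (2.5, 1, -12)

(2.5, 1, -12)


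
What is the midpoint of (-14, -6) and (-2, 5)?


Midpoint = ((-14+-2)/2, (-6+5)/2) = (-8, -0.5)

(-8, -0.5)


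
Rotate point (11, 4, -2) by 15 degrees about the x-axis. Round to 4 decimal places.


x' = 11
y' = 4*cos(15) - -2*sin(15) = 4.3813
z' = 4*sin(15) + -2*cos(15) = -0.8966

(11, 4.3813, -0.8966)


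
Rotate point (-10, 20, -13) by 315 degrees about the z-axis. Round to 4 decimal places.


x' = -10*cos(315) - 20*sin(315) = 7.0711
y' = -10*sin(315) + 20*cos(315) = 21.2132
z' = -13

(7.0711, 21.2132, -13)


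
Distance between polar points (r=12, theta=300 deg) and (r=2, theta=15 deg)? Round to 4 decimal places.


d = sqrt(r1^2 + r2^2 - 2*r1*r2*cos(t2-t1))
d = sqrt(12^2 + 2^2 - 2*12*2*cos(15-300)) = 11.6437

11.6437


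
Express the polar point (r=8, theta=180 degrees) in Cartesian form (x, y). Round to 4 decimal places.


x = 8 * cos(180) = -8
y = 8 * sin(180) = 0

(-8, 0)


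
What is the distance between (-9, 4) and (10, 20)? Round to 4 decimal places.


d = sqrt((10--9)^2 + (20-4)^2) = 24.8395

24.8395


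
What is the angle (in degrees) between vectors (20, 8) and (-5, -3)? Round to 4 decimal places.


dot = 20*-5 + 8*-3 = -124
|u| = 21.5407, |v| = 5.831
cos(angle) = -0.9872
angle = 170.8377 degrees

170.8377 degrees


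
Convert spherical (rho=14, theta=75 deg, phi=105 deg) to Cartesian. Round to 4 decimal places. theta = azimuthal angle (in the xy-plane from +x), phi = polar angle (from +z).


x = 14 * sin(105) * cos(75) = 3.5
y = 14 * sin(105) * sin(75) = 13.0622
z = 14 * cos(105) = -3.6235

(3.5, 13.0622, -3.6235)


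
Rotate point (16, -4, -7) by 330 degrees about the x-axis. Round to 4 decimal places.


x' = 16
y' = -4*cos(330) - -7*sin(330) = -6.9641
z' = -4*sin(330) + -7*cos(330) = -4.0622

(16, -6.9641, -4.0622)


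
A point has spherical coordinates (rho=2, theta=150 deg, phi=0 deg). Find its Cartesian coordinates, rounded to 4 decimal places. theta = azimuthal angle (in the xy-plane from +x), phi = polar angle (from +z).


x = 2 * sin(0) * cos(150) = 0
y = 2 * sin(0) * sin(150) = 0
z = 2 * cos(0) = 2

(0, 0, 2)


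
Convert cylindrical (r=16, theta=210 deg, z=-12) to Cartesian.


x = 16 * cos(210) = -13.8564
y = 16 * sin(210) = -8
z = -12

(-13.8564, -8, -12)


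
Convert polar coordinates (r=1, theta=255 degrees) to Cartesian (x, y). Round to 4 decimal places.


x = 1 * cos(255) = -0.2588
y = 1 * sin(255) = -0.9659

(-0.2588, -0.9659)


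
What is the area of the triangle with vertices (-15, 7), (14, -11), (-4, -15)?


Area = |x1(y2-y3) + x2(y3-y1) + x3(y1-y2)| / 2
= |-15*(-11--15) + 14*(-15-7) + -4*(7--11)| / 2
= 220

220


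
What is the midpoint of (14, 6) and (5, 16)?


Midpoint = ((14+5)/2, (6+16)/2) = (9.5, 11)

(9.5, 11)


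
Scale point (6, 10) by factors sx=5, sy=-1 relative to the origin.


Scaling: (x*sx, y*sy) = (6*5, 10*-1) = (30, -10)

(30, -10)


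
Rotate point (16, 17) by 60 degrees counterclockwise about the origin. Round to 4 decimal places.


x' = 16*cos(60) - 17*sin(60) = -6.7224
y' = 16*sin(60) + 17*cos(60) = 22.3564

(-6.7224, 22.3564)


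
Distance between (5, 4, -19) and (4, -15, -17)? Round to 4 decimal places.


d = sqrt((4-5)^2 + (-15-4)^2 + (-17--19)^2) = 19.1311

19.1311


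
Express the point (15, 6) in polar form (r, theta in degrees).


r = sqrt(15^2 + 6^2) = 16.1555
theta = atan2(6, 15) = 21.8014 degrees

r = 16.1555, theta = 21.8014 degrees


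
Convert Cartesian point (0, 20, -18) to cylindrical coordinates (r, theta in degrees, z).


r = sqrt(0^2 + 20^2) = 20
theta = atan2(20, 0) = 90 deg
z = -18

r = 20, theta = 90 deg, z = -18


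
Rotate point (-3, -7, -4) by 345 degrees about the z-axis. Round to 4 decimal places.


x' = -3*cos(345) - -7*sin(345) = -4.7095
y' = -3*sin(345) + -7*cos(345) = -5.985
z' = -4

(-4.7095, -5.985, -4)


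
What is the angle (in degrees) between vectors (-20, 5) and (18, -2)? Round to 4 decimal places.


dot = -20*18 + 5*-2 = -370
|u| = 20.6155, |v| = 18.1108
cos(angle) = -0.991
angle = 172.3039 degrees

172.3039 degrees


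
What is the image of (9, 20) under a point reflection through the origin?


Reflection through origin: (x, y) -> (-x, -y)
(9, 20) -> (-9, -20)

(-9, -20)


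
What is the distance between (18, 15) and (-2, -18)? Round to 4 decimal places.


d = sqrt((-2-18)^2 + (-18-15)^2) = 38.5876

38.5876


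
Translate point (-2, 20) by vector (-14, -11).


Translation: (x+dx, y+dy) = (-2+-14, 20+-11) = (-16, 9)

(-16, 9)


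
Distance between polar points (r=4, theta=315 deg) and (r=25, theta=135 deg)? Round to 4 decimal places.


d = sqrt(r1^2 + r2^2 - 2*r1*r2*cos(t2-t1))
d = sqrt(4^2 + 25^2 - 2*4*25*cos(135-315)) = 29

29


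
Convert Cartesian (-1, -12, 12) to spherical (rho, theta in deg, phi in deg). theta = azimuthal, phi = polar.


rho = sqrt((-1)^2 + (-12)^2 + 12^2) = 17
theta = atan2(-12, -1) = 265.2364 deg
phi = acos(12/17) = 45.0991 deg

rho = 17, theta = 265.2364 deg, phi = 45.0991 deg


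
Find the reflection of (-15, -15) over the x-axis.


Reflection across x-axis: (x, y) -> (x, -y)
(-15, -15) -> (-15, 15)

(-15, 15)


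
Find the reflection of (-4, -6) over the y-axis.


Reflection across y-axis: (x, y) -> (-x, y)
(-4, -6) -> (4, -6)

(4, -6)


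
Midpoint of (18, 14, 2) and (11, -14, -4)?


Midpoint = ((18+11)/2, (14+-14)/2, (2+-4)/2) = (14.5, 0, -1)

(14.5, 0, -1)


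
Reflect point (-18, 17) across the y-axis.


Reflection across y-axis: (x, y) -> (-x, y)
(-18, 17) -> (18, 17)

(18, 17)


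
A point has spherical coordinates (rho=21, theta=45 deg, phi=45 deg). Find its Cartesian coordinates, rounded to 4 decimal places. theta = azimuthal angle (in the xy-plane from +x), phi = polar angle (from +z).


x = 21 * sin(45) * cos(45) = 10.5
y = 21 * sin(45) * sin(45) = 10.5
z = 21 * cos(45) = 14.8492

(10.5, 10.5, 14.8492)


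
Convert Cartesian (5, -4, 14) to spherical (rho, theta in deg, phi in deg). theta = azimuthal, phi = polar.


rho = sqrt(5^2 + (-4)^2 + 14^2) = 15.3948
theta = atan2(-4, 5) = 321.3402 deg
phi = acos(14/15.3948) = 24.5777 deg

rho = 15.3948, theta = 321.3402 deg, phi = 24.5777 deg


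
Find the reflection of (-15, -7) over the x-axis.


Reflection across x-axis: (x, y) -> (x, -y)
(-15, -7) -> (-15, 7)

(-15, 7)


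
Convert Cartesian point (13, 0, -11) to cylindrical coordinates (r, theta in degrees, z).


r = sqrt(13^2 + 0^2) = 13
theta = atan2(0, 13) = 0 deg
z = -11

r = 13, theta = 0 deg, z = -11


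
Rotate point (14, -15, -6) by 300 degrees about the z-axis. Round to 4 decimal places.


x' = 14*cos(300) - -15*sin(300) = -5.9904
y' = 14*sin(300) + -15*cos(300) = -19.6244
z' = -6

(-5.9904, -19.6244, -6)


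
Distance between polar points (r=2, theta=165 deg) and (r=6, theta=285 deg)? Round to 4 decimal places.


d = sqrt(r1^2 + r2^2 - 2*r1*r2*cos(t2-t1))
d = sqrt(2^2 + 6^2 - 2*2*6*cos(285-165)) = 7.2111

7.2111


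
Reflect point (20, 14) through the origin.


Reflection through origin: (x, y) -> (-x, -y)
(20, 14) -> (-20, -14)

(-20, -14)


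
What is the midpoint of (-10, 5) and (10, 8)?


Midpoint = ((-10+10)/2, (5+8)/2) = (0, 6.5)

(0, 6.5)


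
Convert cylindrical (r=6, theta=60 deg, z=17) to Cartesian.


x = 6 * cos(60) = 3
y = 6 * sin(60) = 5.1962
z = 17

(3, 5.1962, 17)


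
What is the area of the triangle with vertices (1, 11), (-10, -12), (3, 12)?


Area = |x1(y2-y3) + x2(y3-y1) + x3(y1-y2)| / 2
= |1*(-12-12) + -10*(12-11) + 3*(11--12)| / 2
= 17.5

17.5


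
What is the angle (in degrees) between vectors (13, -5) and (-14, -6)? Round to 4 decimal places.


dot = 13*-14 + -5*-6 = -152
|u| = 13.9284, |v| = 15.2315
cos(angle) = -0.7165
angle = 135.7639 degrees

135.7639 degrees


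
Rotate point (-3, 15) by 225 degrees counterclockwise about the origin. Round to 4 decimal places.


x' = -3*cos(225) - 15*sin(225) = 12.7279
y' = -3*sin(225) + 15*cos(225) = -8.4853

(12.7279, -8.4853)


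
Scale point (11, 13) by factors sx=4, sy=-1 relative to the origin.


Scaling: (x*sx, y*sy) = (11*4, 13*-1) = (44, -13)

(44, -13)


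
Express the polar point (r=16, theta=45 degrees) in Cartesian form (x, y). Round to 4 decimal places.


x = 16 * cos(45) = 11.3137
y = 16 * sin(45) = 11.3137

(11.3137, 11.3137)


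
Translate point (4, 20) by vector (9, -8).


Translation: (x+dx, y+dy) = (4+9, 20+-8) = (13, 12)

(13, 12)


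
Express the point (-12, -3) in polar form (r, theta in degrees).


r = sqrt((-12)^2 + (-3)^2) = 12.3693
theta = atan2(-3, -12) = 194.0362 degrees

r = 12.3693, theta = 194.0362 degrees


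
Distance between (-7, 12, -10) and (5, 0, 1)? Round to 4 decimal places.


d = sqrt((5--7)^2 + (0-12)^2 + (1--10)^2) = 20.2237

20.2237


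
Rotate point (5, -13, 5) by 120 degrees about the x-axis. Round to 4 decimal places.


x' = 5
y' = -13*cos(120) - 5*sin(120) = 2.1699
z' = -13*sin(120) + 5*cos(120) = -13.7583

(5, 2.1699, -13.7583)


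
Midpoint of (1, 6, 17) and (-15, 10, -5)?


Midpoint = ((1+-15)/2, (6+10)/2, (17+-5)/2) = (-7, 8, 6)

(-7, 8, 6)


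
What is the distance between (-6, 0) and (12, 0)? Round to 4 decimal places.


d = sqrt((12--6)^2 + (0-0)^2) = 18

18


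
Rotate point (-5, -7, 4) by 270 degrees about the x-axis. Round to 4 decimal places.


x' = -5
y' = -7*cos(270) - 4*sin(270) = 4
z' = -7*sin(270) + 4*cos(270) = 7

(-5, 4, 7)


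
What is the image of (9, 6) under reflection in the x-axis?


Reflection across x-axis: (x, y) -> (x, -y)
(9, 6) -> (9, -6)

(9, -6)


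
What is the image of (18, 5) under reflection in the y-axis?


Reflection across y-axis: (x, y) -> (-x, y)
(18, 5) -> (-18, 5)

(-18, 5)


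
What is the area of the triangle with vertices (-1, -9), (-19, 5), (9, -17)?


Area = |x1(y2-y3) + x2(y3-y1) + x3(y1-y2)| / 2
= |-1*(5--17) + -19*(-17--9) + 9*(-9-5)| / 2
= 2

2


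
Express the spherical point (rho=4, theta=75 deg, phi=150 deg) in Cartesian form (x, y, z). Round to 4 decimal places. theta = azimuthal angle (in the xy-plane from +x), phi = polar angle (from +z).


x = 4 * sin(150) * cos(75) = 0.5176
y = 4 * sin(150) * sin(75) = 1.9319
z = 4 * cos(150) = -3.4641

(0.5176, 1.9319, -3.4641)


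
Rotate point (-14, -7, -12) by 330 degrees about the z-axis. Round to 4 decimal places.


x' = -14*cos(330) - -7*sin(330) = -15.6244
y' = -14*sin(330) + -7*cos(330) = 0.9378
z' = -12

(-15.6244, 0.9378, -12)


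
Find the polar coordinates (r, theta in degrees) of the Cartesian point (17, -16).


r = sqrt(17^2 + (-16)^2) = 23.3452
theta = atan2(-16, 17) = 316.7357 degrees

r = 23.3452, theta = 316.7357 degrees


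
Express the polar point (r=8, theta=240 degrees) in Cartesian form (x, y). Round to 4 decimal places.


x = 8 * cos(240) = -4
y = 8 * sin(240) = -6.9282

(-4, -6.9282)


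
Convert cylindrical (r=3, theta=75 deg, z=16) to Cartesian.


x = 3 * cos(75) = 0.7765
y = 3 * sin(75) = 2.8978
z = 16

(0.7765, 2.8978, 16)


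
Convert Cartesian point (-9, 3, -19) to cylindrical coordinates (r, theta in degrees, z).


r = sqrt((-9)^2 + 3^2) = 9.4868
theta = atan2(3, -9) = 161.5651 deg
z = -19

r = 9.4868, theta = 161.5651 deg, z = -19


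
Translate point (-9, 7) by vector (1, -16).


Translation: (x+dx, y+dy) = (-9+1, 7+-16) = (-8, -9)

(-8, -9)


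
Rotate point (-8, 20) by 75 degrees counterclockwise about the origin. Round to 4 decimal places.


x' = -8*cos(75) - 20*sin(75) = -21.3891
y' = -8*sin(75) + 20*cos(75) = -2.551

(-21.3891, -2.551)


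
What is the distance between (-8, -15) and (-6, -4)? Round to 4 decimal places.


d = sqrt((-6--8)^2 + (-4--15)^2) = 11.1803

11.1803


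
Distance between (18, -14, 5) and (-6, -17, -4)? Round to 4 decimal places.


d = sqrt((-6-18)^2 + (-17--14)^2 + (-4-5)^2) = 25.807

25.807


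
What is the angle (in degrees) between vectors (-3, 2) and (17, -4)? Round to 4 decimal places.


dot = -3*17 + 2*-4 = -59
|u| = 3.6056, |v| = 17.4642
cos(angle) = -0.937
angle = 159.5505 degrees

159.5505 degrees


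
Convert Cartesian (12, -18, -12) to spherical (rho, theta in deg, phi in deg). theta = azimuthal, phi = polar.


rho = sqrt(12^2 + (-18)^2 + (-12)^2) = 24.7386
theta = atan2(-18, 12) = 303.6901 deg
phi = acos(-12/24.7386) = 119.0171 deg

rho = 24.7386, theta = 303.6901 deg, phi = 119.0171 deg


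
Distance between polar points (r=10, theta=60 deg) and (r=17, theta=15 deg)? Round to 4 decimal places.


d = sqrt(r1^2 + r2^2 - 2*r1*r2*cos(t2-t1))
d = sqrt(10^2 + 17^2 - 2*10*17*cos(15-60)) = 12.1895

12.1895


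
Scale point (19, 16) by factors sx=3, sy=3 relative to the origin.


Scaling: (x*sx, y*sy) = (19*3, 16*3) = (57, 48)

(57, 48)


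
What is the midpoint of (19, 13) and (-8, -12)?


Midpoint = ((19+-8)/2, (13+-12)/2) = (5.5, 0.5)

(5.5, 0.5)


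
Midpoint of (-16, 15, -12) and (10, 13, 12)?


Midpoint = ((-16+10)/2, (15+13)/2, (-12+12)/2) = (-3, 14, 0)

(-3, 14, 0)


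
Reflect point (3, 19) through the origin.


Reflection through origin: (x, y) -> (-x, -y)
(3, 19) -> (-3, -19)

(-3, -19)


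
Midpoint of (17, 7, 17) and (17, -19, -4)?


Midpoint = ((17+17)/2, (7+-19)/2, (17+-4)/2) = (17, -6, 6.5)

(17, -6, 6.5)


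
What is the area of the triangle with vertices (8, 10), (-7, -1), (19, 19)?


Area = |x1(y2-y3) + x2(y3-y1) + x3(y1-y2)| / 2
= |8*(-1-19) + -7*(19-10) + 19*(10--1)| / 2
= 7

7


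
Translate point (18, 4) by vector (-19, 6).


Translation: (x+dx, y+dy) = (18+-19, 4+6) = (-1, 10)

(-1, 10)


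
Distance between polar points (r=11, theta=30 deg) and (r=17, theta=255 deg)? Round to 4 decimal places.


d = sqrt(r1^2 + r2^2 - 2*r1*r2*cos(t2-t1))
d = sqrt(11^2 + 17^2 - 2*11*17*cos(255-30)) = 25.9703

25.9703


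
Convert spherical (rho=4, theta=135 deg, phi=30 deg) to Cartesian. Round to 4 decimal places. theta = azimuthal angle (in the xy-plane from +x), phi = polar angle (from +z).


x = 4 * sin(30) * cos(135) = -1.4142
y = 4 * sin(30) * sin(135) = 1.4142
z = 4 * cos(30) = 3.4641

(-1.4142, 1.4142, 3.4641)


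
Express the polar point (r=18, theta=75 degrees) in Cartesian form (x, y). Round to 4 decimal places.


x = 18 * cos(75) = 4.6587
y = 18 * sin(75) = 17.3867

(4.6587, 17.3867)


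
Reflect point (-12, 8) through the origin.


Reflection through origin: (x, y) -> (-x, -y)
(-12, 8) -> (12, -8)

(12, -8)


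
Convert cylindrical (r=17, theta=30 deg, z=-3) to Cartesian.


x = 17 * cos(30) = 14.7224
y = 17 * sin(30) = 8.5
z = -3

(14.7224, 8.5, -3)


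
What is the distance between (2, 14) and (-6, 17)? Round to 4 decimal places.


d = sqrt((-6-2)^2 + (17-14)^2) = 8.544

8.544


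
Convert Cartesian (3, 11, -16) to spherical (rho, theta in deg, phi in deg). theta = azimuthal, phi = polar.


rho = sqrt(3^2 + 11^2 + (-16)^2) = 19.6469
theta = atan2(11, 3) = 74.7449 deg
phi = acos(-16/19.6469) = 144.526 deg

rho = 19.6469, theta = 74.7449 deg, phi = 144.526 deg


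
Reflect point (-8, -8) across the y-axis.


Reflection across y-axis: (x, y) -> (-x, y)
(-8, -8) -> (8, -8)

(8, -8)


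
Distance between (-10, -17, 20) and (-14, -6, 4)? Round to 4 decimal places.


d = sqrt((-14--10)^2 + (-6--17)^2 + (4-20)^2) = 19.8242

19.8242


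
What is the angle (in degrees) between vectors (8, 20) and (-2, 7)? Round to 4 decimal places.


dot = 8*-2 + 20*7 = 124
|u| = 21.5407, |v| = 7.2801
cos(angle) = 0.7907
angle = 37.7468 degrees

37.7468 degrees


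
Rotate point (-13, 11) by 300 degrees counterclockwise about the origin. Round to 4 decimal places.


x' = -13*cos(300) - 11*sin(300) = 3.0263
y' = -13*sin(300) + 11*cos(300) = 16.7583

(3.0263, 16.7583)


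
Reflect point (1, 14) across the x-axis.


Reflection across x-axis: (x, y) -> (x, -y)
(1, 14) -> (1, -14)

(1, -14)


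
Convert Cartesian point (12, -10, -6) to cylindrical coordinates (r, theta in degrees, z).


r = sqrt(12^2 + (-10)^2) = 15.6205
theta = atan2(-10, 12) = 320.1944 deg
z = -6

r = 15.6205, theta = 320.1944 deg, z = -6


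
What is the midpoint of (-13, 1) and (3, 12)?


Midpoint = ((-13+3)/2, (1+12)/2) = (-5, 6.5)

(-5, 6.5)


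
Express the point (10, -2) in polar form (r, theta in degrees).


r = sqrt(10^2 + (-2)^2) = 10.198
theta = atan2(-2, 10) = 348.6901 degrees

r = 10.198, theta = 348.6901 degrees


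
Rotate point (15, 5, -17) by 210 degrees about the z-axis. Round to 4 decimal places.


x' = 15*cos(210) - 5*sin(210) = -10.4904
y' = 15*sin(210) + 5*cos(210) = -11.8301
z' = -17

(-10.4904, -11.8301, -17)


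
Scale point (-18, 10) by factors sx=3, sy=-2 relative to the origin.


Scaling: (x*sx, y*sy) = (-18*3, 10*-2) = (-54, -20)

(-54, -20)


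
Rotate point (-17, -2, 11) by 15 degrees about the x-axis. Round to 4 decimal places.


x' = -17
y' = -2*cos(15) - 11*sin(15) = -4.7789
z' = -2*sin(15) + 11*cos(15) = 10.1075

(-17, -4.7789, 10.1075)


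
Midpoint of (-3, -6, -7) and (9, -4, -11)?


Midpoint = ((-3+9)/2, (-6+-4)/2, (-7+-11)/2) = (3, -5, -9)

(3, -5, -9)


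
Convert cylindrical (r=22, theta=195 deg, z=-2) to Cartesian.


x = 22 * cos(195) = -21.2504
y = 22 * sin(195) = -5.694
z = -2

(-21.2504, -5.694, -2)


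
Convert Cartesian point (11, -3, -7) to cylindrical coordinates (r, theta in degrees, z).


r = sqrt(11^2 + (-3)^2) = 11.4018
theta = atan2(-3, 11) = 344.7449 deg
z = -7

r = 11.4018, theta = 344.7449 deg, z = -7


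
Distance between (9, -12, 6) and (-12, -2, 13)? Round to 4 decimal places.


d = sqrt((-12-9)^2 + (-2--12)^2 + (13-6)^2) = 24.2899

24.2899


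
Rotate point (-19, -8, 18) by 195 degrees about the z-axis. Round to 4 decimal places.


x' = -19*cos(195) - -8*sin(195) = 16.282
y' = -19*sin(195) + -8*cos(195) = 12.645
z' = 18

(16.282, 12.645, 18)


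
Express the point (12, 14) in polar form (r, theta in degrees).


r = sqrt(12^2 + 14^2) = 18.4391
theta = atan2(14, 12) = 49.3987 degrees

r = 18.4391, theta = 49.3987 degrees


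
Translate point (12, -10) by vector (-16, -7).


Translation: (x+dx, y+dy) = (12+-16, -10+-7) = (-4, -17)

(-4, -17)


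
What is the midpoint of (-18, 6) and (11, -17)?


Midpoint = ((-18+11)/2, (6+-17)/2) = (-3.5, -5.5)

(-3.5, -5.5)


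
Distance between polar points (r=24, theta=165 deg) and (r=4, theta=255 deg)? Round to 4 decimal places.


d = sqrt(r1^2 + r2^2 - 2*r1*r2*cos(t2-t1))
d = sqrt(24^2 + 4^2 - 2*24*4*cos(255-165)) = 24.3311

24.3311


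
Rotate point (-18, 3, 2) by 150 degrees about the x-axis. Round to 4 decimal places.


x' = -18
y' = 3*cos(150) - 2*sin(150) = -3.5981
z' = 3*sin(150) + 2*cos(150) = -0.2321

(-18, -3.5981, -0.2321)


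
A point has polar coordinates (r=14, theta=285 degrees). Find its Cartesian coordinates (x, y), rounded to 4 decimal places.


x = 14 * cos(285) = 3.6235
y = 14 * sin(285) = -13.523

(3.6235, -13.523)


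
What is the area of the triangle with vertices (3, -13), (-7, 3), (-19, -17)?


Area = |x1(y2-y3) + x2(y3-y1) + x3(y1-y2)| / 2
= |3*(3--17) + -7*(-17--13) + -19*(-13-3)| / 2
= 196

196


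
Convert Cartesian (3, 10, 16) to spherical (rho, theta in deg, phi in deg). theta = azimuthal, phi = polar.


rho = sqrt(3^2 + 10^2 + 16^2) = 19.105
theta = atan2(10, 3) = 73.3008 deg
phi = acos(16/19.105) = 33.1252 deg

rho = 19.105, theta = 73.3008 deg, phi = 33.1252 deg


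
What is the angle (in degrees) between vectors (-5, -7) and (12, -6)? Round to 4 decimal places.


dot = -5*12 + -7*-6 = -18
|u| = 8.6023, |v| = 13.4164
cos(angle) = -0.156
angle = 98.9726 degrees

98.9726 degrees


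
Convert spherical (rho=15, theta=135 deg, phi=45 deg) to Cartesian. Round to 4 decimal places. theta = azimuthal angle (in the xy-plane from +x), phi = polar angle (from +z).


x = 15 * sin(45) * cos(135) = -7.5
y = 15 * sin(45) * sin(135) = 7.5
z = 15 * cos(45) = 10.6066

(-7.5, 7.5, 10.6066)


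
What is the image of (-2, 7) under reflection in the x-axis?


Reflection across x-axis: (x, y) -> (x, -y)
(-2, 7) -> (-2, -7)

(-2, -7)


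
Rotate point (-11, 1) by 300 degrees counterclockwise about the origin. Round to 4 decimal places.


x' = -11*cos(300) - 1*sin(300) = -4.634
y' = -11*sin(300) + 1*cos(300) = 10.0263

(-4.634, 10.0263)


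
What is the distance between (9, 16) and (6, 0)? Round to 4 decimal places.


d = sqrt((6-9)^2 + (0-16)^2) = 16.2788

16.2788


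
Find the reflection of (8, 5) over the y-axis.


Reflection across y-axis: (x, y) -> (-x, y)
(8, 5) -> (-8, 5)

(-8, 5)


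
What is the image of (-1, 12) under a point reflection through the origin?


Reflection through origin: (x, y) -> (-x, -y)
(-1, 12) -> (1, -12)

(1, -12)


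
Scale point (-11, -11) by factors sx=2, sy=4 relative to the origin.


Scaling: (x*sx, y*sy) = (-11*2, -11*4) = (-22, -44)

(-22, -44)


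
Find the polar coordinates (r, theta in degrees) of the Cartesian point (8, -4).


r = sqrt(8^2 + (-4)^2) = 8.9443
theta = atan2(-4, 8) = 333.4349 degrees

r = 8.9443, theta = 333.4349 degrees


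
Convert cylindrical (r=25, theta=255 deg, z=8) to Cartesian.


x = 25 * cos(255) = -6.4705
y = 25 * sin(255) = -24.1481
z = 8

(-6.4705, -24.1481, 8)


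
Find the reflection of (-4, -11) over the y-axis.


Reflection across y-axis: (x, y) -> (-x, y)
(-4, -11) -> (4, -11)

(4, -11)


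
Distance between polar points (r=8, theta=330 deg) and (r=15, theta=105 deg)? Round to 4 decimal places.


d = sqrt(r1^2 + r2^2 - 2*r1*r2*cos(t2-t1))
d = sqrt(8^2 + 15^2 - 2*8*15*cos(105-330)) = 21.4174

21.4174


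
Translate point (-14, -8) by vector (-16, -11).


Translation: (x+dx, y+dy) = (-14+-16, -8+-11) = (-30, -19)

(-30, -19)


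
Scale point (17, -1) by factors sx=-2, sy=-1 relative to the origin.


Scaling: (x*sx, y*sy) = (17*-2, -1*-1) = (-34, 1)

(-34, 1)


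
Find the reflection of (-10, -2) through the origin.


Reflection through origin: (x, y) -> (-x, -y)
(-10, -2) -> (10, 2)

(10, 2)


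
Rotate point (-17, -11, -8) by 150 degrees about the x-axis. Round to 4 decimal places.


x' = -17
y' = -11*cos(150) - -8*sin(150) = 13.5263
z' = -11*sin(150) + -8*cos(150) = 1.4282

(-17, 13.5263, 1.4282)


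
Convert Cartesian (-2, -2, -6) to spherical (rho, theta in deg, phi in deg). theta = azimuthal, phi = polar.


rho = sqrt((-2)^2 + (-2)^2 + (-6)^2) = 6.6332
theta = atan2(-2, -2) = 225 deg
phi = acos(-6/6.6332) = 154.7606 deg

rho = 6.6332, theta = 225 deg, phi = 154.7606 deg


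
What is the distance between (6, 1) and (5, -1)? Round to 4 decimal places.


d = sqrt((5-6)^2 + (-1-1)^2) = 2.2361

2.2361


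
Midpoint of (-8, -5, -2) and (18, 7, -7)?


Midpoint = ((-8+18)/2, (-5+7)/2, (-2+-7)/2) = (5, 1, -4.5)

(5, 1, -4.5)


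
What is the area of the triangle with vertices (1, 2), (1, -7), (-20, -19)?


Area = |x1(y2-y3) + x2(y3-y1) + x3(y1-y2)| / 2
= |1*(-7--19) + 1*(-19-2) + -20*(2--7)| / 2
= 94.5

94.5


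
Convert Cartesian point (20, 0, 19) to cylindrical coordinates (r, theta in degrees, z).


r = sqrt(20^2 + 0^2) = 20
theta = atan2(0, 20) = 0 deg
z = 19

r = 20, theta = 0 deg, z = 19


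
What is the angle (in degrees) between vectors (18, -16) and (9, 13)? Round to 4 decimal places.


dot = 18*9 + -16*13 = -46
|u| = 24.0832, |v| = 15.8114
cos(angle) = -0.1208
angle = 96.9384 degrees

96.9384 degrees


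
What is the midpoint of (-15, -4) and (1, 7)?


Midpoint = ((-15+1)/2, (-4+7)/2) = (-7, 1.5)

(-7, 1.5)


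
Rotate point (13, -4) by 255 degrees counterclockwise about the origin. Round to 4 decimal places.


x' = 13*cos(255) - -4*sin(255) = -7.2284
y' = 13*sin(255) + -4*cos(255) = -11.5218

(-7.2284, -11.5218)


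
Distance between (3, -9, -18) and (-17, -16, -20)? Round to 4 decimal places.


d = sqrt((-17-3)^2 + (-16--9)^2 + (-20--18)^2) = 21.2838

21.2838


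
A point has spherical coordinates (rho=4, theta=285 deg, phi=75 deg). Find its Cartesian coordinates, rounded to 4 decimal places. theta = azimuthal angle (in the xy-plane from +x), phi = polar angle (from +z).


x = 4 * sin(75) * cos(285) = 1
y = 4 * sin(75) * sin(285) = -3.7321
z = 4 * cos(75) = 1.0353

(1, -3.7321, 1.0353)


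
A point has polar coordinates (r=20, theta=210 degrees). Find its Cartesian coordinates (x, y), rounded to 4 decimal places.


x = 20 * cos(210) = -17.3205
y = 20 * sin(210) = -10

(-17.3205, -10)


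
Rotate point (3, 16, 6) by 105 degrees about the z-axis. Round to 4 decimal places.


x' = 3*cos(105) - 16*sin(105) = -16.2313
y' = 3*sin(105) + 16*cos(105) = -1.2433
z' = 6

(-16.2313, -1.2433, 6)


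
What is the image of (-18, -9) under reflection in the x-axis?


Reflection across x-axis: (x, y) -> (x, -y)
(-18, -9) -> (-18, 9)

(-18, 9)


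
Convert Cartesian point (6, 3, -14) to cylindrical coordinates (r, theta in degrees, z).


r = sqrt(6^2 + 3^2) = 6.7082
theta = atan2(3, 6) = 26.5651 deg
z = -14

r = 6.7082, theta = 26.5651 deg, z = -14


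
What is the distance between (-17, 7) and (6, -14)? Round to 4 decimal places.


d = sqrt((6--17)^2 + (-14-7)^2) = 31.1448

31.1448


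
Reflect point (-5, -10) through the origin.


Reflection through origin: (x, y) -> (-x, -y)
(-5, -10) -> (5, 10)

(5, 10)


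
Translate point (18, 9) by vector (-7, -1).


Translation: (x+dx, y+dy) = (18+-7, 9+-1) = (11, 8)

(11, 8)


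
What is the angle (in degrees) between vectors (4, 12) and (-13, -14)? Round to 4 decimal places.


dot = 4*-13 + 12*-14 = -220
|u| = 12.6491, |v| = 19.105
cos(angle) = -0.9104
angle = 155.556 degrees

155.556 degrees


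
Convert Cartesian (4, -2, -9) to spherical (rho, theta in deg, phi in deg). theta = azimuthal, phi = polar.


rho = sqrt(4^2 + (-2)^2 + (-9)^2) = 10.0499
theta = atan2(-2, 4) = 333.4349 deg
phi = acos(-9/10.0499) = 153.577 deg

rho = 10.0499, theta = 333.4349 deg, phi = 153.577 deg


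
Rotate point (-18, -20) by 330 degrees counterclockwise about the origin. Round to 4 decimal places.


x' = -18*cos(330) - -20*sin(330) = -25.5885
y' = -18*sin(330) + -20*cos(330) = -8.3205

(-25.5885, -8.3205)


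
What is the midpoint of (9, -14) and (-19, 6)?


Midpoint = ((9+-19)/2, (-14+6)/2) = (-5, -4)

(-5, -4)


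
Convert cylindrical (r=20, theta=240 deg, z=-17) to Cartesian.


x = 20 * cos(240) = -10
y = 20 * sin(240) = -17.3205
z = -17

(-10, -17.3205, -17)


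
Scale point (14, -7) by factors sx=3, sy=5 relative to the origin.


Scaling: (x*sx, y*sy) = (14*3, -7*5) = (42, -35)

(42, -35)


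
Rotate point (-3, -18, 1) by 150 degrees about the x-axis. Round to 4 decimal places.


x' = -3
y' = -18*cos(150) - 1*sin(150) = 15.0885
z' = -18*sin(150) + 1*cos(150) = -9.866

(-3, 15.0885, -9.866)


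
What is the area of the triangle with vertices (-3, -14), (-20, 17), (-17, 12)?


Area = |x1(y2-y3) + x2(y3-y1) + x3(y1-y2)| / 2
= |-3*(17-12) + -20*(12--14) + -17*(-14-17)| / 2
= 4

4


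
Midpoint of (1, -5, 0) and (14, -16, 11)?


Midpoint = ((1+14)/2, (-5+-16)/2, (0+11)/2) = (7.5, -10.5, 5.5)

(7.5, -10.5, 5.5)


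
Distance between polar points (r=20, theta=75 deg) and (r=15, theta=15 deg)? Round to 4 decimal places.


d = sqrt(r1^2 + r2^2 - 2*r1*r2*cos(t2-t1))
d = sqrt(20^2 + 15^2 - 2*20*15*cos(15-75)) = 18.0278

18.0278


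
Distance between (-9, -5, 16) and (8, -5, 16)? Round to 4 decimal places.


d = sqrt((8--9)^2 + (-5--5)^2 + (16-16)^2) = 17

17


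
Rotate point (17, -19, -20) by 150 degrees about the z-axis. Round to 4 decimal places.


x' = 17*cos(150) - -19*sin(150) = -5.2224
y' = 17*sin(150) + -19*cos(150) = 24.9545
z' = -20

(-5.2224, 24.9545, -20)


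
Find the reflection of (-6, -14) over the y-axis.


Reflection across y-axis: (x, y) -> (-x, y)
(-6, -14) -> (6, -14)

(6, -14)


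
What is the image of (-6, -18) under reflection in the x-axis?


Reflection across x-axis: (x, y) -> (x, -y)
(-6, -18) -> (-6, 18)

(-6, 18)


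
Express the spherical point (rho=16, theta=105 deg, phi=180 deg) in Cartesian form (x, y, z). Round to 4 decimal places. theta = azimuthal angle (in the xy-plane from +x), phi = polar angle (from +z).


x = 16 * sin(180) * cos(105) = 0
y = 16 * sin(180) * sin(105) = 0
z = 16 * cos(180) = -16

(0, 0, -16)


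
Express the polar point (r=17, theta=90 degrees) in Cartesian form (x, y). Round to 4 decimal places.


x = 17 * cos(90) = 0
y = 17 * sin(90) = 17

(0, 17)


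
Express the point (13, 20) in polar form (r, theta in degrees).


r = sqrt(13^2 + 20^2) = 23.8537
theta = atan2(20, 13) = 56.9761 degrees

r = 23.8537, theta = 56.9761 degrees


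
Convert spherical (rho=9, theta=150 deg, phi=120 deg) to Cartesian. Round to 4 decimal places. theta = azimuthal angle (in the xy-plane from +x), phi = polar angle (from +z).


x = 9 * sin(120) * cos(150) = -6.75
y = 9 * sin(120) * sin(150) = 3.8971
z = 9 * cos(120) = -4.5

(-6.75, 3.8971, -4.5)


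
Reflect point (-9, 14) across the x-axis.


Reflection across x-axis: (x, y) -> (x, -y)
(-9, 14) -> (-9, -14)

(-9, -14)


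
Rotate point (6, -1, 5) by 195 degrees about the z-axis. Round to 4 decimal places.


x' = 6*cos(195) - -1*sin(195) = -6.0544
y' = 6*sin(195) + -1*cos(195) = -0.587
z' = 5

(-6.0544, -0.587, 5)


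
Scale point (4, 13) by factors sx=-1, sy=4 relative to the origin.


Scaling: (x*sx, y*sy) = (4*-1, 13*4) = (-4, 52)

(-4, 52)


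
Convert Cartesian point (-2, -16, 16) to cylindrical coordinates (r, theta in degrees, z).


r = sqrt((-2)^2 + (-16)^2) = 16.1245
theta = atan2(-16, -2) = 262.875 deg
z = 16

r = 16.1245, theta = 262.875 deg, z = 16


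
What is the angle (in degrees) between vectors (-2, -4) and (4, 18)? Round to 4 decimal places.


dot = -2*4 + -4*18 = -80
|u| = 4.4721, |v| = 18.4391
cos(angle) = -0.9701
angle = 165.9638 degrees

165.9638 degrees


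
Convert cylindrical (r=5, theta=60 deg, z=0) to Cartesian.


x = 5 * cos(60) = 2.5
y = 5 * sin(60) = 4.3301
z = 0

(2.5, 4.3301, 0)


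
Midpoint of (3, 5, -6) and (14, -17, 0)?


Midpoint = ((3+14)/2, (5+-17)/2, (-6+0)/2) = (8.5, -6, -3)

(8.5, -6, -3)


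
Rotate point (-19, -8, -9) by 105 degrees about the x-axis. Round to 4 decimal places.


x' = -19
y' = -8*cos(105) - -9*sin(105) = 10.7639
z' = -8*sin(105) + -9*cos(105) = -5.398

(-19, 10.7639, -5.398)


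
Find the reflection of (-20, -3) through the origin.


Reflection through origin: (x, y) -> (-x, -y)
(-20, -3) -> (20, 3)

(20, 3)


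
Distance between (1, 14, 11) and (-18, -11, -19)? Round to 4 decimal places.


d = sqrt((-18-1)^2 + (-11-14)^2 + (-19-11)^2) = 43.4281

43.4281


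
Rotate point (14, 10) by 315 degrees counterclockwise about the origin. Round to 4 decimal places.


x' = 14*cos(315) - 10*sin(315) = 16.9706
y' = 14*sin(315) + 10*cos(315) = -2.8284

(16.9706, -2.8284)


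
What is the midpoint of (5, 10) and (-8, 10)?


Midpoint = ((5+-8)/2, (10+10)/2) = (-1.5, 10)

(-1.5, 10)


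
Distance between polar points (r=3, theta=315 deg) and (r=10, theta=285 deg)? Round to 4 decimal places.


d = sqrt(r1^2 + r2^2 - 2*r1*r2*cos(t2-t1))
d = sqrt(3^2 + 10^2 - 2*3*10*cos(285-315)) = 7.5524

7.5524


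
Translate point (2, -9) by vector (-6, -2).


Translation: (x+dx, y+dy) = (2+-6, -9+-2) = (-4, -11)

(-4, -11)


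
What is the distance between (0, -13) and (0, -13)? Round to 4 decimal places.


d = sqrt((0-0)^2 + (-13--13)^2) = 0

0


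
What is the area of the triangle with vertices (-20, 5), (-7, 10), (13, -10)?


Area = |x1(y2-y3) + x2(y3-y1) + x3(y1-y2)| / 2
= |-20*(10--10) + -7*(-10-5) + 13*(5-10)| / 2
= 180

180


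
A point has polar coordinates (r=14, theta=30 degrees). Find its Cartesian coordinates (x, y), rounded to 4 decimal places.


x = 14 * cos(30) = 12.1244
y = 14 * sin(30) = 7

(12.1244, 7)


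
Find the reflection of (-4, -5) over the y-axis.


Reflection across y-axis: (x, y) -> (-x, y)
(-4, -5) -> (4, -5)

(4, -5)


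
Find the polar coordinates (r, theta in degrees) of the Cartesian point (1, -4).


r = sqrt(1^2 + (-4)^2) = 4.1231
theta = atan2(-4, 1) = 284.0362 degrees

r = 4.1231, theta = 284.0362 degrees


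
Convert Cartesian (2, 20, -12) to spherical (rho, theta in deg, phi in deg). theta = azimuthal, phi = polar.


rho = sqrt(2^2 + 20^2 + (-12)^2) = 23.4094
theta = atan2(20, 2) = 84.2894 deg
phi = acos(-12/23.4094) = 120.8381 deg

rho = 23.4094, theta = 84.2894 deg, phi = 120.8381 deg


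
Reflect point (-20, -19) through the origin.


Reflection through origin: (x, y) -> (-x, -y)
(-20, -19) -> (20, 19)

(20, 19)


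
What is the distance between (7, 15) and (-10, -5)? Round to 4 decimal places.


d = sqrt((-10-7)^2 + (-5-15)^2) = 26.2488

26.2488


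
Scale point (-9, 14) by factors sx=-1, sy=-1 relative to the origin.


Scaling: (x*sx, y*sy) = (-9*-1, 14*-1) = (9, -14)

(9, -14)


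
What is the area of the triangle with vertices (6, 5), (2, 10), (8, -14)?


Area = |x1(y2-y3) + x2(y3-y1) + x3(y1-y2)| / 2
= |6*(10--14) + 2*(-14-5) + 8*(5-10)| / 2
= 33

33


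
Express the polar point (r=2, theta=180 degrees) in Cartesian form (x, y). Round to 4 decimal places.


x = 2 * cos(180) = -2
y = 2 * sin(180) = 0

(-2, 0)


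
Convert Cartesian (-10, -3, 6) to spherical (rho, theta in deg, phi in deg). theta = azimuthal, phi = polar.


rho = sqrt((-10)^2 + (-3)^2 + 6^2) = 12.0416
theta = atan2(-3, -10) = 196.6992 deg
phi = acos(6/12.0416) = 60.1142 deg

rho = 12.0416, theta = 196.6992 deg, phi = 60.1142 deg


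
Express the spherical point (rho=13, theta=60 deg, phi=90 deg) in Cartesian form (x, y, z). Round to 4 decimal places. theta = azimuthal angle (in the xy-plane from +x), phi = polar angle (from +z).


x = 13 * sin(90) * cos(60) = 6.5
y = 13 * sin(90) * sin(60) = 11.2583
z = 13 * cos(90) = 0

(6.5, 11.2583, 0)


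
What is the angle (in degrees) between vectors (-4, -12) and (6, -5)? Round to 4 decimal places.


dot = -4*6 + -12*-5 = 36
|u| = 12.6491, |v| = 7.8102
cos(angle) = 0.3644
angle = 68.6294 degrees

68.6294 degrees


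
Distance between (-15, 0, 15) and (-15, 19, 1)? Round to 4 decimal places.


d = sqrt((-15--15)^2 + (19-0)^2 + (1-15)^2) = 23.6008

23.6008


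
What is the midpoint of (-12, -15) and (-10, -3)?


Midpoint = ((-12+-10)/2, (-15+-3)/2) = (-11, -9)

(-11, -9)


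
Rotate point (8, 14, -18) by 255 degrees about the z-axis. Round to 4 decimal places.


x' = 8*cos(255) - 14*sin(255) = 11.4524
y' = 8*sin(255) + 14*cos(255) = -11.3509
z' = -18

(11.4524, -11.3509, -18)


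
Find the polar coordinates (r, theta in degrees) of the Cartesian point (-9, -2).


r = sqrt((-9)^2 + (-2)^2) = 9.2195
theta = atan2(-2, -9) = 192.5288 degrees

r = 9.2195, theta = 192.5288 degrees


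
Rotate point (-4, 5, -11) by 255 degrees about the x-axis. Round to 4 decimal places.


x' = -4
y' = 5*cos(255) - -11*sin(255) = -11.9193
z' = 5*sin(255) + -11*cos(255) = -1.9826

(-4, -11.9193, -1.9826)


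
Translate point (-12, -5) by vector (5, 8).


Translation: (x+dx, y+dy) = (-12+5, -5+8) = (-7, 3)

(-7, 3)


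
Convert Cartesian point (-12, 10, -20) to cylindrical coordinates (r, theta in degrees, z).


r = sqrt((-12)^2 + 10^2) = 15.6205
theta = atan2(10, -12) = 140.1944 deg
z = -20

r = 15.6205, theta = 140.1944 deg, z = -20


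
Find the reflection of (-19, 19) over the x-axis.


Reflection across x-axis: (x, y) -> (x, -y)
(-19, 19) -> (-19, -19)

(-19, -19)


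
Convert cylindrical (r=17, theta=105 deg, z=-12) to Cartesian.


x = 17 * cos(105) = -4.3999
y = 17 * sin(105) = 16.4207
z = -12

(-4.3999, 16.4207, -12)


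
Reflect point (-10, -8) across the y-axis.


Reflection across y-axis: (x, y) -> (-x, y)
(-10, -8) -> (10, -8)

(10, -8)


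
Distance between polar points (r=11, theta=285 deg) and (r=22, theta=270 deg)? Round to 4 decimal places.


d = sqrt(r1^2 + r2^2 - 2*r1*r2*cos(t2-t1))
d = sqrt(11^2 + 22^2 - 2*11*22*cos(270-285)) = 11.7257

11.7257
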